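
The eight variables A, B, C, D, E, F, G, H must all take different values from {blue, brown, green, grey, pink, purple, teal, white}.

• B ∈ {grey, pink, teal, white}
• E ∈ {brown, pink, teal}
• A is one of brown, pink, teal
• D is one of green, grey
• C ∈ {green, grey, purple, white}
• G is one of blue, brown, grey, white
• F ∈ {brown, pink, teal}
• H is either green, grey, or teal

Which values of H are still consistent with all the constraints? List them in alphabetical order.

green, grey

Among the 8 variables, blue fits only G (and all 8 values in {blue, brown, green, grey, pink, purple, teal, white} must be used), so G = blue.
The 7 still-open variables together cover exactly {brown, green, grey, pink, purple, teal, white} — 7 values for 7 variables — and purple appears only in C's list, so C = purple.
Among the 6 still-open variables, white fits only B (and all 6 values in {brown, green, grey, pink, teal, white} must be used), so B = white.
The 3 variables A, E, F are confined to {brown, pink, teal}, which locks those values in; drop them from H.
No further eliminations apply; H can still be any of green, grey.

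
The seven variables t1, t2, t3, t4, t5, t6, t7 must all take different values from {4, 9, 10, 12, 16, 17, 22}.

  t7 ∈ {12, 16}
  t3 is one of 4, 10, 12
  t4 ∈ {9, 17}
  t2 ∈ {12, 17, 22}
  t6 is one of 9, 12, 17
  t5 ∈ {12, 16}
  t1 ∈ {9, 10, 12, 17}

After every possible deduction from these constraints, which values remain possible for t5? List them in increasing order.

12, 16

The 7 variables together cover exactly {4, 9, 10, 12, 16, 17, 22} — 7 values for 7 variables — and 4 appears only in t3's list, so t3 = 4.
The 6 still-open variables together cover exactly {9, 10, 12, 16, 17, 22} — 6 values for 6 variables — and 10 appears only in t1's list, so t1 = 10.
Among the 5 still-open variables, 22 fits only t2 (and all 5 values in {9, 12, 16, 17, 22} must be used), so t2 = 22.
The 2 variables t5 and t7 are confined to {12, 16}, which locks those values in; drop them from t6.
No further eliminations apply; t5 can still be any of 12, 16.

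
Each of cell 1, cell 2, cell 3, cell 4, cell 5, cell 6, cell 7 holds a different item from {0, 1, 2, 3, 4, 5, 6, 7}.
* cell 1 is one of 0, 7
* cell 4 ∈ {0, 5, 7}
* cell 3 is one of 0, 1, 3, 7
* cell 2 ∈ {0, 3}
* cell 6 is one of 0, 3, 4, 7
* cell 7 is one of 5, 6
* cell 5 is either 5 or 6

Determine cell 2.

The 7 variables draw from only 7 values {0, 1, 3, 4, 5, 6, 7}, so each is used; only cell 3 can be 1, hence cell 3 = 1.
The 6 still-open variables draw from only 6 values {0, 3, 4, 5, 6, 7}, so each is used; only cell 6 can be 4, hence cell 6 = 4.
Among the 5 still-open variables, 3 fits only cell 2 (and all 5 values in {0, 3, 5, 6, 7} must be used), so cell 2 = 3.

3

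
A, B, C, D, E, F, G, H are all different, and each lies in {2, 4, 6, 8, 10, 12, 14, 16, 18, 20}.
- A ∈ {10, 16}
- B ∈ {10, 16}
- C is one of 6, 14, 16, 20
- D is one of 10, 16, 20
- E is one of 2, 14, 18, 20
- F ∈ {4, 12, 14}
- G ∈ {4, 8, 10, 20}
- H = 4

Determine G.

8

H has just one choice, so H = 4. Eliminate 4 elsewhere: F, G.
The 2 variables A and B are confined to {10, 16}, which locks those values in; drop them from C, D, G.
D's domain is down to {20}, so D = 20. Strike 20 from C, E, G.
So G = 8.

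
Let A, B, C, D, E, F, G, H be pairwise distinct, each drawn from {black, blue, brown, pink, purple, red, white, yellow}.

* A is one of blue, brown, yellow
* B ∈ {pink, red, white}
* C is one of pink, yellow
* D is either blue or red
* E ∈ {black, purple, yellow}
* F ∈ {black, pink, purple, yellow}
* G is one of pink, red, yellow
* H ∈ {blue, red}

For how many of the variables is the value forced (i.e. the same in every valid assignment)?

The 8 variables draw from only 8 values {black, blue, brown, pink, purple, red, white, yellow}, so each is used; only A can be brown, hence A = brown.
The 7 still-open variables together cover exactly {black, blue, pink, purple, red, white, yellow} — 7 values for 7 variables — and white appears only in B's list, so B = white.
D and H between them cover only {blue, red} — a naked pair. Remove those values from G.
The 2 variables C and G are confined to {pink, yellow}, which locks those values in; drop them from E, F.
Determined: A=brown, B=white. The other variables each still have more than one consistent value. That makes 2.

2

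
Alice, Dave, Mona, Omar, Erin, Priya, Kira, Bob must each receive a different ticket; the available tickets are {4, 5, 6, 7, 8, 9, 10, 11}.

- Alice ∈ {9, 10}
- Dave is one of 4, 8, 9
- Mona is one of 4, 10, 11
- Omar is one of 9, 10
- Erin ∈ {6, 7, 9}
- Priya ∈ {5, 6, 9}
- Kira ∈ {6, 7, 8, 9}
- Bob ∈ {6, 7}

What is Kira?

8

The 8 variables draw from only 8 values {4, 5, 6, 7, 8, 9, 10, 11}, so each is used; only Priya can be 5, hence Priya = 5.
Among the 7 still-open variables, 11 fits only Mona (and all 7 values in {4, 6, 7, 8, 9, 10, 11} must be used), so Mona = 11.
The 6 still-open variables together cover exactly {4, 6, 7, 8, 9, 10} — 6 values for 6 variables — and 4 appears only in Dave's list, so Dave = 4.
The 5 still-open variables draw from only 5 values {6, 7, 8, 9, 10}, so each is used; only Kira can be 8, hence Kira = 8.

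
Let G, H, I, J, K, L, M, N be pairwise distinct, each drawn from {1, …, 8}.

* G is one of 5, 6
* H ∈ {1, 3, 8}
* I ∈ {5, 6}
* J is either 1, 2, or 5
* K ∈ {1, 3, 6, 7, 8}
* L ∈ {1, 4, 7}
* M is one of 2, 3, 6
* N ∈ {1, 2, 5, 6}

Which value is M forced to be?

The 8 variables draw from only 8 values {1, 2, 3, 4, 5, 6, 7, 8}, so each is used; only L can be 4, hence L = 4.
The 7 still-open variables together cover exactly {1, 2, 3, 5, 6, 7, 8} — 7 values for 7 variables — and 7 appears only in K's list, so K = 7.
Among the 6 still-open variables, 8 fits only H (and all 6 values in {1, 2, 3, 5, 6, 8} must be used), so H = 8.
The 5 still-open variables together cover exactly {1, 2, 3, 5, 6} — 5 values for 5 variables — and 3 appears only in M's list, so M = 3.

3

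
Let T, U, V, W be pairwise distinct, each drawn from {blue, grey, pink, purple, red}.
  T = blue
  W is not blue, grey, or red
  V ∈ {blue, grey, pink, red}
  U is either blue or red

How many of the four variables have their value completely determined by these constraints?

2

T must be blue (only option left). Eliminate blue elsewhere: U, V.
U has just one choice, so U = red. So V can't be red.
Determined: T=blue, U=red. The other variables each still have more than one consistent value. That makes 2.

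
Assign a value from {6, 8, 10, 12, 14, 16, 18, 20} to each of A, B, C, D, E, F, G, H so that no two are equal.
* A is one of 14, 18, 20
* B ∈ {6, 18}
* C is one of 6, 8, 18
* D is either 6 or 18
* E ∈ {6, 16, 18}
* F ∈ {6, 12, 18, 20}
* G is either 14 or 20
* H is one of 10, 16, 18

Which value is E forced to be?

The 8 variables draw from only 8 values {6, 8, 10, 12, 14, 16, 18, 20}, so each is used; only C can be 8, hence C = 8.
The 7 still-open variables draw from only 7 values {6, 10, 12, 14, 16, 18, 20}, so each is used; only H can be 10, hence H = 10.
The 6 still-open variables together cover exactly {6, 12, 14, 16, 18, 20} — 6 values for 6 variables — and 12 appears only in F's list, so F = 12.
The 5 still-open variables draw from only 5 values {6, 14, 16, 18, 20}, so each is used; only E can be 16, hence E = 16.

16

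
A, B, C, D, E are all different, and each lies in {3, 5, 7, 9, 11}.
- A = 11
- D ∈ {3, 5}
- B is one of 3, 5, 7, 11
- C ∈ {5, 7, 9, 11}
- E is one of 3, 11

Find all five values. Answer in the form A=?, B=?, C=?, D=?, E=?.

A's domain is down to {11}, so A = 11. So B, C, E can't be 11.
E must be 3 (only option left). So B, D can't be 3.
D's domain is down to {5}, so D = 5. Strike 5 from B, C.
B must be 7 (only option left). So C can't be 7.
That leaves C = 9.

A=11, B=7, C=9, D=5, E=3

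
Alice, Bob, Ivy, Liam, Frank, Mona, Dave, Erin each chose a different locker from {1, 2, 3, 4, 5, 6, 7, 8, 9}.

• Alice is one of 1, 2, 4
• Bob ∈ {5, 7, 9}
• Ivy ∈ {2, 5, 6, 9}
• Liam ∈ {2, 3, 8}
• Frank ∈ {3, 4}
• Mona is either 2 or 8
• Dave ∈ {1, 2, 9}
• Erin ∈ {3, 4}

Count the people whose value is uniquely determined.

The 2 variables Frank and Erin are confined to {3, 4}, which locks those values in; drop them from Alice, Liam.
Liam and Mona share exactly the 2 values {2, 8}; by pigeonhole those values go to them, so strike 2, 8 from Alice, Ivy, Dave.
Alice's domain is down to {1}, so Alice = 1. Remove 1 from Dave.
That leaves Dave = 9. Strike 9 from Bob, Ivy.
Determined: Alice=1, Dave=9. The other people each still have more than one consistent value. That makes 2.

2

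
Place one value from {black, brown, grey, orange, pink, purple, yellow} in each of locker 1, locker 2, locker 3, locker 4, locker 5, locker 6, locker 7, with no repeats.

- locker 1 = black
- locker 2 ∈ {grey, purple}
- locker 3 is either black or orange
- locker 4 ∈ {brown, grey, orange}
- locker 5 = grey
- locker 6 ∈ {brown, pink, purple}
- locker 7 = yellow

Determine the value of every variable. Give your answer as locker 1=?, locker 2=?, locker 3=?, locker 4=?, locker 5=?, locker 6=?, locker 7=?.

locker 1=black, locker 2=purple, locker 3=orange, locker 4=brown, locker 5=grey, locker 6=pink, locker 7=yellow

locker 1's domain is down to {black}, so locker 1 = black. Remove black from locker 3.
locker 3 must be orange (only option left). Remove orange from locker 4.
locker 5's domain is down to {grey}, so locker 5 = grey. So locker 2, locker 4 can't be grey.
locker 7 must be yellow (only option left).
That leaves locker 2 = purple. Strike purple from locker 6.
locker 4 must be brown (only option left). So locker 6 can't be brown.
locker 6 must be pink (only option left).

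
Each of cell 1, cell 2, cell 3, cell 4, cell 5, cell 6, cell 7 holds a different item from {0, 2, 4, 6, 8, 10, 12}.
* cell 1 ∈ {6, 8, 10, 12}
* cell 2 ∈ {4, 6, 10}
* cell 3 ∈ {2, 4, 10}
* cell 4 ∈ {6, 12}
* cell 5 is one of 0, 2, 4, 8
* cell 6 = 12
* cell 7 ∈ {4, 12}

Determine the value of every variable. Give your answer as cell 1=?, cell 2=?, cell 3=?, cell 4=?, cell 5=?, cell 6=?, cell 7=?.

cell 6 has just one choice, so cell 6 = 12. Strike 12 from cell 1, cell 4, cell 7.
That leaves cell 7 = 4. So cell 2, cell 3, cell 5 can't be 4.
cell 4 must be 6 (only option left). Remove 6 from cell 1, cell 2.
That leaves cell 2 = 10. Remove 10 from cell 1, cell 3.
That leaves cell 3 = 2. Strike 2 from cell 5.
cell 1 has just one choice, so cell 1 = 8. Remove 8 from cell 5.
cell 5 must be 0 (only option left).

cell 1=8, cell 2=10, cell 3=2, cell 4=6, cell 5=0, cell 6=12, cell 7=4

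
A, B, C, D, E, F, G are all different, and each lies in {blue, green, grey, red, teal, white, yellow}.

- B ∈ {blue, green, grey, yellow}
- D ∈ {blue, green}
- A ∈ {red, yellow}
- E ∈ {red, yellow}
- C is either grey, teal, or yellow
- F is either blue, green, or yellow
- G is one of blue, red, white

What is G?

The 7 variables draw from only 7 values {blue, green, grey, red, teal, white, yellow}, so each is used; only C can be teal, hence C = teal.
The 6 still-open variables together cover exactly {blue, green, grey, red, white, yellow} — 6 values for 6 variables — and grey appears only in B's list, so B = grey.
The 5 still-open variables draw from only 5 values {blue, green, red, white, yellow}, so each is used; only G can be white, hence G = white.

white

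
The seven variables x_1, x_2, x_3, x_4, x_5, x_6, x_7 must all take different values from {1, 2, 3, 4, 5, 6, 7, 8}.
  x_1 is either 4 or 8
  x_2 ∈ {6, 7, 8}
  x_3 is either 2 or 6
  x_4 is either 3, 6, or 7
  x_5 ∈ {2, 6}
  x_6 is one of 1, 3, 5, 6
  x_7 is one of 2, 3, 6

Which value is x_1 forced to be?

4

x_3 and x_5 share exactly the 2 values {2, 6}; by pigeonhole those values go to them, so strike 2, 6 from x_2, x_4, x_6, x_7.
x_7 must be 3 (only option left). Strike 3 from x_4, x_6.
x_4's domain is down to {7}, so x_4 = 7. Strike 7 from x_2.
That leaves x_2 = 8. Strike 8 from x_1.
So x_1 = 4.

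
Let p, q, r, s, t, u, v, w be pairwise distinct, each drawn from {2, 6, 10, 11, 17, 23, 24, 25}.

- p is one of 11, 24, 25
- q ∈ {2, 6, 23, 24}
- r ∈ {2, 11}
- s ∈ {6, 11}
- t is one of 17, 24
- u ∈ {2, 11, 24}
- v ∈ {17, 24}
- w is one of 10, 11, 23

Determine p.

25

The 8 variables together cover exactly {2, 6, 10, 11, 17, 23, 24, 25} — 8 values for 8 variables — and 10 appears only in w's list, so w = 10.
The 7 still-open variables draw from only 7 values {2, 6, 11, 17, 23, 24, 25}, so each is used; only q can be 23, hence q = 23.
Among the 6 still-open variables, 6 fits only s (and all 6 values in {2, 6, 11, 17, 24, 25} must be used), so s = 6.
The 5 still-open variables together cover exactly {2, 11, 17, 24, 25} — 5 values for 5 variables — and 25 appears only in p's list, so p = 25.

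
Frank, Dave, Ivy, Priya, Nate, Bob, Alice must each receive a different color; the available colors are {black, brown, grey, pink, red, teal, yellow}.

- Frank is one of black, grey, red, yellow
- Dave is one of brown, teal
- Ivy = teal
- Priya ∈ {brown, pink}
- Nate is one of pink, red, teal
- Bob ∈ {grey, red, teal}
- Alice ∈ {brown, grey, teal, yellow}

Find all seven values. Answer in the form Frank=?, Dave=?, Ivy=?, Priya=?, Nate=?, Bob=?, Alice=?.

Frank=black, Dave=brown, Ivy=teal, Priya=pink, Nate=red, Bob=grey, Alice=yellow

Ivy must be teal (only option left). Eliminate teal elsewhere: Dave, Nate, Bob, Alice.
That leaves Dave = brown. Remove brown from Priya, Alice.
Priya must be pink (only option left). Remove pink from Nate.
Nate's domain is down to {red}, so Nate = red. Eliminate red elsewhere: Frank, Bob.
Bob must be grey (only option left). So Frank, Alice can't be grey.
Alice has just one choice, so Alice = yellow. Remove yellow from Frank.
Frank has just one choice, so Frank = black.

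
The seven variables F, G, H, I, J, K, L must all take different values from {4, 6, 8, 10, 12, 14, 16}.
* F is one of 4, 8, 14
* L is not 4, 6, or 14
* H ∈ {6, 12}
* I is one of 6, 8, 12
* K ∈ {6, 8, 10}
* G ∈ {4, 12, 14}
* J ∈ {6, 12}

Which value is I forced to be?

8

The 7 variables draw from only 7 values {4, 6, 8, 10, 12, 14, 16}, so each is used; only L can be 16, hence L = 16.
The 6 still-open variables together cover exactly {4, 6, 8, 10, 12, 14} — 6 values for 6 variables — and 10 appears only in K's list, so K = 10.
H and J between them cover only {6, 12} — a naked pair. Remove those values from G, I.
So I = 8.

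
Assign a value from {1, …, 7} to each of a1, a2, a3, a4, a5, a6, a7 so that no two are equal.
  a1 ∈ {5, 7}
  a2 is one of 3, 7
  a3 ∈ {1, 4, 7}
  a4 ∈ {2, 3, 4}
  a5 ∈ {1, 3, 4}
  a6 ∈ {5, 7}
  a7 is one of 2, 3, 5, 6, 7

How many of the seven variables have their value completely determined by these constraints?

3

Among the 7 variables, 6 fits only a7 (and all 7 values in {1, 2, 3, 4, 5, 6, 7} must be used), so a7 = 6.
The 6 still-open variables draw from only 6 values {1, 2, 3, 4, 5, 7}, so each is used; only a4 can be 2, hence a4 = 2.
a1 and a6 between them cover only {5, 7} — a naked pair. Remove those values from a2, a3.
a2's domain is down to {3}, so a2 = 3. Eliminate 3 elsewhere: a5.
Determined: a2=3, a4=2, a7=6. The other variables each still have more than one consistent value. That makes 3.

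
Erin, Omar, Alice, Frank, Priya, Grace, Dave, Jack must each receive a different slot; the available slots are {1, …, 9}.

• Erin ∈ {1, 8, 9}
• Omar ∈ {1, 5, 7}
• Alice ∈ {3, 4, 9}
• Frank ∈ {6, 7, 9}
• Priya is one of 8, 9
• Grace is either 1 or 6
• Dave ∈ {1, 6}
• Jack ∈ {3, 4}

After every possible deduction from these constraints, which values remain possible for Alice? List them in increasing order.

Among the 8 variables, 5 fits only Omar (and all 8 values in {1, 3, 4, 5, 6, 7, 8, 9} must be used), so Omar = 5.
The 7 still-open variables draw from only 7 values {1, 3, 4, 6, 7, 8, 9}, so each is used; only Frank can be 7, hence Frank = 7.
Grace and Dave share exactly the 2 values {1, 6}; by pigeonhole those values go to them, so strike 1, 6 from Erin.
Erin and Priya between them cover only {8, 9} — a naked pair. Remove those values from Alice.
No further eliminations apply; Alice can still be any of 3, 4.

3, 4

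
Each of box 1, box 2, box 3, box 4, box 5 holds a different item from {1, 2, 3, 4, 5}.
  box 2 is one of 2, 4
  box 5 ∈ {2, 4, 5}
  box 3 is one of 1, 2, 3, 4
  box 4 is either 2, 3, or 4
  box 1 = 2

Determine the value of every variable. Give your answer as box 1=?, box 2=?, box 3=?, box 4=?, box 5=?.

box 1's domain is down to {2}, so box 1 = 2. Eliminate 2 elsewhere: box 2, box 3, box 4, box 5.
That leaves box 2 = 4. Eliminate 4 elsewhere: box 3, box 4, box 5.
box 4's domain is down to {3}, so box 4 = 3. So box 3 can't be 3.
That leaves box 5 = 5.
box 3's domain is down to {1}, so box 3 = 1.

box 1=2, box 2=4, box 3=1, box 4=3, box 5=5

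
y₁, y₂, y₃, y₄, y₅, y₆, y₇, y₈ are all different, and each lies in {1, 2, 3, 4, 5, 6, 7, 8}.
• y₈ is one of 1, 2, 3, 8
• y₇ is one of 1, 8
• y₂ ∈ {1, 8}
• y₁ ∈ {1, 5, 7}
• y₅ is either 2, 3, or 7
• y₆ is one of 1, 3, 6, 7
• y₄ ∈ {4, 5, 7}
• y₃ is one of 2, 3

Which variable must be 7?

y₅

Among the 8 variables, 4 fits only y₄ (and all 8 values in {1, 2, 3, 4, 5, 6, 7, 8} must be used), so y₄ = 4.
Among the 7 still-open variables, 5 fits only y₁ (and all 7 values in {1, 2, 3, 5, 6, 7, 8} must be used), so y₁ = 5.
The 6 still-open variables together cover exactly {1, 2, 3, 6, 7, 8} — 6 values for 6 variables — and 6 appears only in y₆'s list, so y₆ = 6.
Among the 5 still-open variables, 7 fits only y₅ (and all 5 values in {1, 2, 3, 7, 8} must be used), so y₅ = 7.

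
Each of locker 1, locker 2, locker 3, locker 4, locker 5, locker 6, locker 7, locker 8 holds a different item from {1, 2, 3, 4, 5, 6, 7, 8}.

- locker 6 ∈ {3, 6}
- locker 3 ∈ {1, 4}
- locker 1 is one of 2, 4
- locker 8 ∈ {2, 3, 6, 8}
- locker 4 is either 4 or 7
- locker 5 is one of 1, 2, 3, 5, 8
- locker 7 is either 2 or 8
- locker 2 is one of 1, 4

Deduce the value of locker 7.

8

Among the 8 variables, 5 fits only locker 5 (and all 8 values in {1, 2, 3, 4, 5, 6, 7, 8} must be used), so locker 5 = 5.
The 7 still-open variables draw from only 7 values {1, 2, 3, 4, 6, 7, 8}, so each is used; only locker 4 can be 7, hence locker 4 = 7.
locker 2 and locker 3 between them cover only {1, 4} — a naked pair. Remove those values from locker 1.
locker 1 has just one choice, so locker 1 = 2. Eliminate 2 elsewhere: locker 7, locker 8.
So locker 7 = 8.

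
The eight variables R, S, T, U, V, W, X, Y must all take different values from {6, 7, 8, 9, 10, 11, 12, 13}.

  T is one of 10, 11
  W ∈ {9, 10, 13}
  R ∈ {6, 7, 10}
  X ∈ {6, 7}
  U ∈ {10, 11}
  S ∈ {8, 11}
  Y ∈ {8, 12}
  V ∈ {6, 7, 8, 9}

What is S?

The 8 variables draw from only 8 values {6, 7, 8, 9, 10, 11, 12, 13}, so each is used; only Y can be 12, hence Y = 12.
Among the 7 still-open variables, 13 fits only W (and all 7 values in {6, 7, 8, 9, 10, 11, 13} must be used), so W = 13.
The 6 still-open variables draw from only 6 values {6, 7, 8, 9, 10, 11}, so each is used; only V can be 9, hence V = 9.
The 5 still-open variables draw from only 5 values {6, 7, 8, 10, 11}, so each is used; only S can be 8, hence S = 8.

8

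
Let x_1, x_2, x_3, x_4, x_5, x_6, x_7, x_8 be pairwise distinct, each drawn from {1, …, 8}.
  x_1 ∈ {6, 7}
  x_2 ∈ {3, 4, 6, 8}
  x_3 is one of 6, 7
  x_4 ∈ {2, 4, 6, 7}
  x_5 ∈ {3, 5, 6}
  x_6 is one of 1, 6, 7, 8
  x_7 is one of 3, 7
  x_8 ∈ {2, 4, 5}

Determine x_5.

5

The 8 variables together cover exactly {1, 2, 3, 4, 5, 6, 7, 8} — 8 values for 8 variables — and 1 appears only in x_6's list, so x_6 = 1.
Among the 7 still-open variables, 8 fits only x_2 (and all 7 values in {2, 3, 4, 5, 6, 7, 8} must be used), so x_2 = 8.
x_1 and x_3 between them cover only {6, 7} — a naked pair. Remove those values from x_4, x_5, x_7.
x_7 must be 3 (only option left). Strike 3 from x_5.
So x_5 = 5.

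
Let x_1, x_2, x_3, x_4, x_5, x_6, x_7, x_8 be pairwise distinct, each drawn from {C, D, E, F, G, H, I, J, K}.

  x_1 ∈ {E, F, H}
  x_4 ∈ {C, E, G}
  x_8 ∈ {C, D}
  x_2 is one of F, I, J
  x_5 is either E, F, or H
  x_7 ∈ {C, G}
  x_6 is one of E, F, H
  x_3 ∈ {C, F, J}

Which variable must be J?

x_3

The 8 variables draw from only 8 values {C, D, E, F, G, H, I, J}, so each is used; only x_8 can be D, hence x_8 = D.
The 7 still-open variables together cover exactly {C, E, F, G, H, I, J} — 7 values for 7 variables — and I appears only in x_2's list, so x_2 = I.
Among the 6 still-open variables, J fits only x_3 (and all 6 values in {C, E, F, G, H, J} must be used), so x_3 = J.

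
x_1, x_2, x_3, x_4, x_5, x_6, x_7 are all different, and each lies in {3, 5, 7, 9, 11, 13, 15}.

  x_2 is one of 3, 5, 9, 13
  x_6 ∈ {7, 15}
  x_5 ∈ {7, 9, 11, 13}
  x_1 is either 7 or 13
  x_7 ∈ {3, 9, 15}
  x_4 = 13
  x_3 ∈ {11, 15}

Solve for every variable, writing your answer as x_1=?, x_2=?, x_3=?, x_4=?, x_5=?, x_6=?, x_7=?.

x_1=7, x_2=5, x_3=11, x_4=13, x_5=9, x_6=15, x_7=3

x_4's domain is down to {13}, so x_4 = 13. So x_1, x_2, x_5 can't be 13.
x_1 has just one choice, so x_1 = 7. Strike 7 from x_5, x_6.
x_6's domain is down to {15}, so x_6 = 15. So x_3, x_7 can't be 15.
x_3 has just one choice, so x_3 = 11. Strike 11 from x_5.
x_5's domain is down to {9}, so x_5 = 9. Remove 9 from x_2, x_7.
x_7 must be 3 (only option left). So x_2 can't be 3.
That leaves x_2 = 5.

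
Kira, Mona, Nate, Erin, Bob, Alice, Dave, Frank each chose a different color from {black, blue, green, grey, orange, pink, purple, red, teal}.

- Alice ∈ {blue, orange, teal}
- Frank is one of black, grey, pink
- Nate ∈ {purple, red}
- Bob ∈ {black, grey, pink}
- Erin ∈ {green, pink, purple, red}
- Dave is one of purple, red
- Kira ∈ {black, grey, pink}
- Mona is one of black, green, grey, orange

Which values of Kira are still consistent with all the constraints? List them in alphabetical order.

The 2 variables Nate and Dave are confined to {purple, red}, which locks those values in; drop them from Erin.
Kira, Bob, Frank between them cover only {black, grey, pink} — a naked triple. Remove those values from Mona, Erin.
Erin's domain is down to {green}, so Erin = green. Remove green from Mona.
That leaves Mona = orange. Eliminate orange elsewhere: Alice.
No further eliminations apply; Kira can still be any of black, grey, pink.

black, grey, pink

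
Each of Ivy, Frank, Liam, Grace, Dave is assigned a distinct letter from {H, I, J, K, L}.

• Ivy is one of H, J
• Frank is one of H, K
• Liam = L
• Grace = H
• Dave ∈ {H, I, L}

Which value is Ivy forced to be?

Liam must be L (only option left). So Dave can't be L.
Grace must be H (only option left). So Ivy, Frank, Dave can't be H.
So Ivy = J.

J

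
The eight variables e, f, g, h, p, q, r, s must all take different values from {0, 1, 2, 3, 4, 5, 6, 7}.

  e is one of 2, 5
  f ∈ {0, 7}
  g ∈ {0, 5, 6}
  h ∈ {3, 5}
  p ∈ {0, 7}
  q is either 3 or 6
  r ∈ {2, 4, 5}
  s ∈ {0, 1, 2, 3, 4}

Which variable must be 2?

e

The 8 variables draw from only 8 values {0, 1, 2, 3, 4, 5, 6, 7}, so each is used; only s can be 1, hence s = 1.
The 7 still-open variables draw from only 7 values {0, 2, 3, 4, 5, 6, 7}, so each is used; only r can be 4, hence r = 4.
Among the 6 still-open variables, 2 fits only e (and all 6 values in {0, 2, 3, 5, 6, 7} must be used), so e = 2.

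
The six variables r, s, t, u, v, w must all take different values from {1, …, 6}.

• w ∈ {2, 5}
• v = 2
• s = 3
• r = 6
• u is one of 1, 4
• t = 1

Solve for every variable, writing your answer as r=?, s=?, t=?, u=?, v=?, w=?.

r=6, s=3, t=1, u=4, v=2, w=5

r's domain is down to {6}, so r = 6.
s has just one choice, so s = 3.
That leaves t = 1. Remove 1 from u.
u has just one choice, so u = 4.
v has just one choice, so v = 2. Remove 2 from w.
That leaves w = 5.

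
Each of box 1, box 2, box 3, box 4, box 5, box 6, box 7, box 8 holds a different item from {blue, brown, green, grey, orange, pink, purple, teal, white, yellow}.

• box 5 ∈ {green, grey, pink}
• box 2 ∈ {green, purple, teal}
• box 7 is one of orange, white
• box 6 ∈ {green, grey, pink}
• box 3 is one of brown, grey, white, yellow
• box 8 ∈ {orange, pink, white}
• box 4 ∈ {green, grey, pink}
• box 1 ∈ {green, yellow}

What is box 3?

The 3 variables box 4, box 5, box 6 are confined to {green, grey, pink}, which locks those values in; drop them from box 1, box 2, box 3, box 8.
box 1's domain is down to {yellow}, so box 1 = yellow. So box 3 can't be yellow.
box 7 and box 8 between them cover only {orange, white} — a naked pair. Remove those values from box 3.
So box 3 = brown.

brown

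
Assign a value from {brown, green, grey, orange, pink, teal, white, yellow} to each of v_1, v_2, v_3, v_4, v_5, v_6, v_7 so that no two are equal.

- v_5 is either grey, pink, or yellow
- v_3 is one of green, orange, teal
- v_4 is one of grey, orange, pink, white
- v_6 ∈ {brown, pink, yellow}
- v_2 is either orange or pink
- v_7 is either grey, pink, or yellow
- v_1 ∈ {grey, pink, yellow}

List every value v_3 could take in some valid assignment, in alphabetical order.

v_1, v_5, v_7 between them cover only {grey, pink, yellow} — a naked triple. Remove those values from v_2, v_4, v_6.
v_2's domain is down to {orange}, so v_2 = orange. Remove orange from v_3, v_4.
v_4 has just one choice, so v_4 = white.
v_6 must be brown (only option left).
No further eliminations apply; v_3 can still be any of green, teal.

green, teal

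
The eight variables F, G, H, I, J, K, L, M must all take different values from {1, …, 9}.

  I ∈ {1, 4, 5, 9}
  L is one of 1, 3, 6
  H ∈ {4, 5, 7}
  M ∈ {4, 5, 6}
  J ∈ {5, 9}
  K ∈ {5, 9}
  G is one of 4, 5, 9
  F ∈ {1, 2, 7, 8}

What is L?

J and K between them cover only {5, 9} — a naked pair. Remove those values from G, H, I, M.
G has just one choice, so G = 4. Remove 4 from H, I, M.
That leaves H = 7. So F can't be 7.
I has just one choice, so I = 1. Remove 1 from F, L.
That leaves M = 6. Strike 6 from L.
So L = 3.

3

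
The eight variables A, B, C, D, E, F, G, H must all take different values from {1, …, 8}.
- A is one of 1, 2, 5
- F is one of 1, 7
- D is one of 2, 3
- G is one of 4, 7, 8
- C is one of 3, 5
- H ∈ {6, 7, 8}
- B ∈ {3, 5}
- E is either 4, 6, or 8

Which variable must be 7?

F

B and C share exactly the 2 values {3, 5}; by pigeonhole those values go to them, so strike 3, 5 from A, D.
D has just one choice, so D = 2. Remove 2 from A.
A has just one choice, so A = 1. Strike 1 from F.
So 7 goes to F.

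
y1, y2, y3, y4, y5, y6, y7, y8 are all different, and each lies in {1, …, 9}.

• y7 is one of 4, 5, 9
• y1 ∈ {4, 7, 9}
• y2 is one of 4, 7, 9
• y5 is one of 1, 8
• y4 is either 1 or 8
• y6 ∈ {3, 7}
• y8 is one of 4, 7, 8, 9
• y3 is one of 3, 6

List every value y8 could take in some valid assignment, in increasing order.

4, 7, 9

The 8 variables draw from only 8 values {1, 3, 4, 5, 6, 7, 8, 9}, so each is used; only y7 can be 5, hence y7 = 5.
The 7 still-open variables draw from only 7 values {1, 3, 4, 6, 7, 8, 9}, so each is used; only y3 can be 6, hence y3 = 6.
The 6 still-open variables together cover exactly {1, 3, 4, 7, 8, 9} — 6 values for 6 variables — and 3 appears only in y6's list, so y6 = 3.
The 2 variables y4 and y5 are confined to {1, 8}, which locks those values in; drop them from y8.
No further eliminations apply; y8 can still be any of 4, 7, 9.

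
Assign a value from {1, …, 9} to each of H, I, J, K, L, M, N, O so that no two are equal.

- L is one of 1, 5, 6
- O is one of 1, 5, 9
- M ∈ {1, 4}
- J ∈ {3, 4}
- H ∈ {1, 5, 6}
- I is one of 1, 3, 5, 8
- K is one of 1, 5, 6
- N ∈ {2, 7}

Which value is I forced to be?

8

H, K, L share exactly the 3 values {1, 5, 6}; by pigeonhole those values go to them, so strike 1, 5, 6 from I, M, O.
M has just one choice, so M = 4. So J can't be 4.
That leaves O = 9.
That leaves J = 3. Eliminate 3 elsewhere: I.
So I = 8.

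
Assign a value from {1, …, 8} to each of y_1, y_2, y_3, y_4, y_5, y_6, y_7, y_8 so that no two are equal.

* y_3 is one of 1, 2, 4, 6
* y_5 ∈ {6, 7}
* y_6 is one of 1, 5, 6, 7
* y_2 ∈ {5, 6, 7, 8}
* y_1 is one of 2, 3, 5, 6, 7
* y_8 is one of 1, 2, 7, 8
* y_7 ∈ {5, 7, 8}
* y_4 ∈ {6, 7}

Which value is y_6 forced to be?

The 8 variables together cover exactly {1, 2, 3, 4, 5, 6, 7, 8} — 8 values for 8 variables — and 3 appears only in y_1's list, so y_1 = 3.
The 7 still-open variables together cover exactly {1, 2, 4, 5, 6, 7, 8} — 7 values for 7 variables — and 4 appears only in y_3's list, so y_3 = 4.
The 6 still-open variables draw from only 6 values {1, 2, 5, 6, 7, 8}, so each is used; only y_8 can be 2, hence y_8 = 2.
Among the 5 still-open variables, 1 fits only y_6 (and all 5 values in {1, 5, 6, 7, 8} must be used), so y_6 = 1.

1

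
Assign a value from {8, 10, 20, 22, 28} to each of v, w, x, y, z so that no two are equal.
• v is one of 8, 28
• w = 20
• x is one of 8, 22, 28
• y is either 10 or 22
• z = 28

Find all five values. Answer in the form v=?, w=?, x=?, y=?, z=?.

w has just one choice, so w = 20.
z must be 28 (only option left). Eliminate 28 elsewhere: v, x.
v's domain is down to {8}, so v = 8. Eliminate 8 elsewhere: x.
x must be 22 (only option left). Eliminate 22 elsewhere: y.
That leaves y = 10.

v=8, w=20, x=22, y=10, z=28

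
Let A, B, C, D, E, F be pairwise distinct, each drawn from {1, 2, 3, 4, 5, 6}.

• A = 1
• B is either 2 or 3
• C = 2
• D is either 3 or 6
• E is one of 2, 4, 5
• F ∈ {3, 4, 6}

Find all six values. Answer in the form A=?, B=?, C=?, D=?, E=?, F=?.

A=1, B=3, C=2, D=6, E=5, F=4

A must be 1 (only option left).
C has just one choice, so C = 2. Strike 2 from B, E.
That leaves B = 3. Strike 3 from D, F.
That leaves D = 6. Eliminate 6 elsewhere: F.
That leaves F = 4. Remove 4 from E.
E has just one choice, so E = 5.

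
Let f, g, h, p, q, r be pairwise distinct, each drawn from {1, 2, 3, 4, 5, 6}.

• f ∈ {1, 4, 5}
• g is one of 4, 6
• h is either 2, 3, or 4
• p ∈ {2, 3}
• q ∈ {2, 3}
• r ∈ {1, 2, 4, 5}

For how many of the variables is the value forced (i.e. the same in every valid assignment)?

2

Among the 6 variables, 6 fits only g (and all 6 values in {1, 2, 3, 4, 5, 6} must be used), so g = 6.
The 2 variables p and q are confined to {2, 3}, which locks those values in; drop them from h, r.
h has just one choice, so h = 4. Strike 4 from f, r.
Determined: g=6, h=4. The other variables each still have more than one consistent value. That makes 2.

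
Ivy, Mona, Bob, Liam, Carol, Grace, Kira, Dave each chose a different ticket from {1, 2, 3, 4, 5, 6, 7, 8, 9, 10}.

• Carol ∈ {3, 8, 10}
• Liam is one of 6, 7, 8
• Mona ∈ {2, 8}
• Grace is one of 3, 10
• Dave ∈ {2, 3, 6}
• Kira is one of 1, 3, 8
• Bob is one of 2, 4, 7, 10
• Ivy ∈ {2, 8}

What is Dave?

6

Among the 8 variables, 1 fits only Kira (and all 8 values in {1, 2, 3, 4, 6, 7, 8, 10} must be used), so Kira = 1.
The 7 still-open variables draw from only 7 values {2, 3, 4, 6, 7, 8, 10}, so each is used; only Bob can be 4, hence Bob = 4.
Among the 6 still-open variables, 7 fits only Liam (and all 6 values in {2, 3, 6, 7, 8, 10} must be used), so Liam = 7.
The 5 still-open variables together cover exactly {2, 3, 6, 8, 10} — 5 values for 5 variables — and 6 appears only in Dave's list, so Dave = 6.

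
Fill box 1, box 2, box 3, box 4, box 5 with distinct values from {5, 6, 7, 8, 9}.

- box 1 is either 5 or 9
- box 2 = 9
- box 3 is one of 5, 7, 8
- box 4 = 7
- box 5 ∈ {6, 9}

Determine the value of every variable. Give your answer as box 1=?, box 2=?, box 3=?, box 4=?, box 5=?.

box 2 has just one choice, so box 2 = 9. Strike 9 from box 1, box 5.
box 4's domain is down to {7}, so box 4 = 7. Eliminate 7 elsewhere: box 3.
box 5 has just one choice, so box 5 = 6.
That leaves box 1 = 5. Strike 5 from box 3.
That leaves box 3 = 8.

box 1=5, box 2=9, box 3=8, box 4=7, box 5=6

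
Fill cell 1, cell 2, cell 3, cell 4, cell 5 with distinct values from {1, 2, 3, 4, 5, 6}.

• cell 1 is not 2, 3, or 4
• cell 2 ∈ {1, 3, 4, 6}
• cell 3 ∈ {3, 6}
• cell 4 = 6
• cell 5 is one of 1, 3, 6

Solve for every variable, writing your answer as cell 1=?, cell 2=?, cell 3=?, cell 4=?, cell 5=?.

cell 1=5, cell 2=4, cell 3=3, cell 4=6, cell 5=1

cell 4 has just one choice, so cell 4 = 6. Strike 6 from cell 1, cell 2, cell 3, cell 5.
cell 3 must be 3 (only option left). Eliminate 3 elsewhere: cell 2, cell 5.
cell 5 must be 1 (only option left). Strike 1 from cell 1, cell 2.
cell 1 has just one choice, so cell 1 = 5.
That leaves cell 2 = 4.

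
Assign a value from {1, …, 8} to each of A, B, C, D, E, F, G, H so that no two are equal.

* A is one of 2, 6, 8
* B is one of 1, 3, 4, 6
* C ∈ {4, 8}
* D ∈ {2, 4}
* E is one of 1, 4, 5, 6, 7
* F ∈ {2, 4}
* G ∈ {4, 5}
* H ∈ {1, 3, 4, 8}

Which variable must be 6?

Among the 8 variables, 7 fits only E (and all 8 values in {1, 2, 3, 4, 5, 6, 7, 8} must be used), so E = 7.
The 7 still-open variables draw from only 7 values {1, 2, 3, 4, 5, 6, 8}, so each is used; only G can be 5, hence G = 5.
D and F share exactly the 2 values {2, 4}; by pigeonhole those values go to them, so strike 2, 4 from A, B, C, H.
C has just one choice, so C = 8. Eliminate 8 elsewhere: A, H.
So 6 goes to A.

A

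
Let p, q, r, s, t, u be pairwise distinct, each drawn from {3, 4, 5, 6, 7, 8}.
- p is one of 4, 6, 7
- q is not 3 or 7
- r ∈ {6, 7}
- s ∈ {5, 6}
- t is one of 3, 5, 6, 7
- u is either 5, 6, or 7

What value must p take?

The 6 variables draw from only 6 values {3, 4, 5, 6, 7, 8}, so each is used; only t can be 3, hence t = 3.
Among the 5 still-open variables, 8 fits only q (and all 5 values in {4, 5, 6, 7, 8} must be used), so q = 8.
The 4 still-open variables draw from only 4 values {4, 5, 6, 7}, so each is used; only p can be 4, hence p = 4.

4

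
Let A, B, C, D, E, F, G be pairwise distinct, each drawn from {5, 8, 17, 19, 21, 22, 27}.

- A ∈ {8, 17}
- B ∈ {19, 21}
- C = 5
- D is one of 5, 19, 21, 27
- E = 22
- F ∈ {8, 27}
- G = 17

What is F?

C has just one choice, so C = 5. Strike 5 from D.
E has just one choice, so E = 22.
G has just one choice, so G = 17. Strike 17 from A.
That leaves A = 8. Eliminate 8 elsewhere: F.
So F = 27.

27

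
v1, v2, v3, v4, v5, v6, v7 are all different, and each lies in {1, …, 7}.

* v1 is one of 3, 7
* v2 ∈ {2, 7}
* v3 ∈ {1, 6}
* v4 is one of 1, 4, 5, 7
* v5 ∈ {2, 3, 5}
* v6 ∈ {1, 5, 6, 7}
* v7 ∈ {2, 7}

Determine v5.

5

Among the 7 variables, 4 fits only v4 (and all 7 values in {1, 2, 3, 4, 5, 6, 7} must be used), so v4 = 4.
v2 and v7 between them cover only {2, 7} — a naked pair. Remove those values from v1, v5, v6.
v1's domain is down to {3}, so v1 = 3. Eliminate 3 elsewhere: v5.
So v5 = 5.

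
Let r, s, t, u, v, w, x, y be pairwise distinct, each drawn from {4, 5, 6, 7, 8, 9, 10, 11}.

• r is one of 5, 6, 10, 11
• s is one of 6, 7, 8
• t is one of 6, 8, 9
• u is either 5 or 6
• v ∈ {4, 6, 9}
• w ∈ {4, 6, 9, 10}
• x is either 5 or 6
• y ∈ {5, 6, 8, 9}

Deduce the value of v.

4

The 8 variables together cover exactly {4, 5, 6, 7, 8, 9, 10, 11} — 8 values for 8 variables — and 7 appears only in s's list, so s = 7.
The 7 still-open variables draw from only 7 values {4, 5, 6, 8, 9, 10, 11}, so each is used; only r can be 11, hence r = 11.
The 6 still-open variables together cover exactly {4, 5, 6, 8, 9, 10} — 6 values for 6 variables — and 10 appears only in w's list, so w = 10.
The 5 still-open variables together cover exactly {4, 5, 6, 8, 9} — 5 values for 5 variables — and 4 appears only in v's list, so v = 4.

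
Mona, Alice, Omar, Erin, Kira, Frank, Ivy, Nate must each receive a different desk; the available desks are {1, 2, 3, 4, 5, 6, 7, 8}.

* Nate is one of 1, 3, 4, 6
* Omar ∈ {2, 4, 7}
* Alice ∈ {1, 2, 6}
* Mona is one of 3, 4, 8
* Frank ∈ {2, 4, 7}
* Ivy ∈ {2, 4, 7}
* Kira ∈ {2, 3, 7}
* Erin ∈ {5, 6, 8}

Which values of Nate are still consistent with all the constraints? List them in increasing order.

The 8 variables together cover exactly {1, 2, 3, 4, 5, 6, 7, 8} — 8 values for 8 variables — and 5 appears only in Erin's list, so Erin = 5.
Among the 7 still-open variables, 8 fits only Mona (and all 7 values in {1, 2, 3, 4, 6, 7, 8} must be used), so Mona = 8.
Omar, Frank, Ivy between them cover only {2, 4, 7} — a naked triple. Remove those values from Alice, Kira, Nate.
Kira has just one choice, so Kira = 3. Strike 3 from Nate.
No further eliminations apply; Nate can still be any of 1, 6.

1, 6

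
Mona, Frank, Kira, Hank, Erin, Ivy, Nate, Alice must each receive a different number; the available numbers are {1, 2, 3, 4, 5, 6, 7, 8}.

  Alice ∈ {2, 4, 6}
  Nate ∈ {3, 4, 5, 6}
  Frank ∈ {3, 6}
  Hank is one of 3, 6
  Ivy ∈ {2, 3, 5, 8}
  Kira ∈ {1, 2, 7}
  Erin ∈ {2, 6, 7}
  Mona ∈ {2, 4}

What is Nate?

5

The 8 variables together cover exactly {1, 2, 3, 4, 5, 6, 7, 8} — 8 values for 8 variables — and 1 appears only in Kira's list, so Kira = 1.
The 7 still-open variables together cover exactly {2, 3, 4, 5, 6, 7, 8} — 7 values for 7 variables — and 7 appears only in Erin's list, so Erin = 7.
The 6 still-open variables together cover exactly {2, 3, 4, 5, 6, 8} — 6 values for 6 variables — and 8 appears only in Ivy's list, so Ivy = 8.
The 5 still-open variables draw from only 5 values {2, 3, 4, 5, 6}, so each is used; only Nate can be 5, hence Nate = 5.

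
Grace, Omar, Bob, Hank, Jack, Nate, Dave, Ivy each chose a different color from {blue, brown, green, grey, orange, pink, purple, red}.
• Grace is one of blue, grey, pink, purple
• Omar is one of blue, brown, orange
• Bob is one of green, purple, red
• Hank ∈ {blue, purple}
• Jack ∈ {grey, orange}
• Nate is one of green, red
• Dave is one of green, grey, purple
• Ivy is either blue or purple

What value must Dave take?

Among the 8 variables, brown fits only Omar (and all 8 values in {blue, brown, green, grey, orange, pink, purple, red} must be used), so Omar = brown.
The 7 still-open variables draw from only 7 values {blue, green, grey, orange, pink, purple, red}, so each is used; only Jack can be orange, hence Jack = orange.
Among the 6 still-open variables, pink fits only Grace (and all 6 values in {blue, green, grey, pink, purple, red} must be used), so Grace = pink.
Among the 5 still-open variables, grey fits only Dave (and all 5 values in {blue, green, grey, purple, red} must be used), so Dave = grey.

grey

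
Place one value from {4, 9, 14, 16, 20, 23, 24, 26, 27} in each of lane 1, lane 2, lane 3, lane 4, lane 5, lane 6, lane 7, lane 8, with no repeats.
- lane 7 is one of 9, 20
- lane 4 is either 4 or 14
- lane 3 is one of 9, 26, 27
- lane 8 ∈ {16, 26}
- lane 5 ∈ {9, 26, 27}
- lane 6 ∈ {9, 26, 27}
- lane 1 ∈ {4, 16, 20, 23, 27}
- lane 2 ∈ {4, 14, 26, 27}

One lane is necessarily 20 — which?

The 8 variables together cover exactly {4, 9, 14, 16, 20, 23, 26, 27} — 8 values for 8 variables — and 23 appears only in lane 1's list, so lane 1 = 23.
The 7 still-open variables together cover exactly {4, 9, 14, 16, 20, 26, 27} — 7 values for 7 variables — and 16 appears only in lane 8's list, so lane 8 = 16.
The 6 still-open variables together cover exactly {4, 9, 14, 20, 26, 27} — 6 values for 6 variables — and 20 appears only in lane 7's list, so lane 7 = 20.

lane 7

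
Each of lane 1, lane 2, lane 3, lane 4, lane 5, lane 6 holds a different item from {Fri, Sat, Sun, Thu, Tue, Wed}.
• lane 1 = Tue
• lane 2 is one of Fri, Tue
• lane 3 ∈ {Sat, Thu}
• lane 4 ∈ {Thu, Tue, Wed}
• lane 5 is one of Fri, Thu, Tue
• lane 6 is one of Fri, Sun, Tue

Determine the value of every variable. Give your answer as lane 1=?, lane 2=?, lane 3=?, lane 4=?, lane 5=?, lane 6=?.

lane 1=Tue, lane 2=Fri, lane 3=Sat, lane 4=Wed, lane 5=Thu, lane 6=Sun

lane 1's domain is down to {Tue}, so lane 1 = Tue. Remove Tue from lane 2, lane 4, lane 5, lane 6.
lane 2's domain is down to {Fri}, so lane 2 = Fri. Eliminate Fri elsewhere: lane 5, lane 6.
lane 5's domain is down to {Thu}, so lane 5 = Thu. Strike Thu from lane 3, lane 4.
lane 6 has just one choice, so lane 6 = Sun.
lane 3 must be Sat (only option left).
lane 4 must be Wed (only option left).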